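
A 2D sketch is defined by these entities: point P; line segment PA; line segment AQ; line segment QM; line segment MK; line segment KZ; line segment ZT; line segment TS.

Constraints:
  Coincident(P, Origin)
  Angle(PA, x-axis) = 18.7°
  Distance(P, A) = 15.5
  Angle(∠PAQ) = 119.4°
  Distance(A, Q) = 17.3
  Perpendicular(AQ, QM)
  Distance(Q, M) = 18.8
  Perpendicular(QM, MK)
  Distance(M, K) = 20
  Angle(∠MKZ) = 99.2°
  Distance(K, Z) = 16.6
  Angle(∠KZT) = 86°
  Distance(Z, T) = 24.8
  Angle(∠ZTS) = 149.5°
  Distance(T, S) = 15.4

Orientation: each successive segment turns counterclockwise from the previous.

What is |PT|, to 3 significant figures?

30.1

P is at the origin; PA runs at 18.7° with length 15.5, so A = (14.7, 4.97). ∠PAQ = 119.4° gives AQ at 79.3° from the x-axis; with |AQ| = 17.3, Q = (17.9, 22.0). AQ is perpendicular to QM, so QM runs at 169°; with |QM| = 18.8, M = (-0.579, 25.5). QM is perpendicular to MK, so MK runs at -101°; with |MK| = 20.0, K = (-4.29, 5.81). ∠MKZ = 99.2° gives KZ at -19.9° from the x-axis; with |KZ| = 16.6, Z = (11.3, 0.157). ∠KZT = 86.0° gives ZT at 74.1° from the x-axis; with |ZT| = 24.8, T = (18.1, 24.0). Then |PT| = |T − P| = 30.1.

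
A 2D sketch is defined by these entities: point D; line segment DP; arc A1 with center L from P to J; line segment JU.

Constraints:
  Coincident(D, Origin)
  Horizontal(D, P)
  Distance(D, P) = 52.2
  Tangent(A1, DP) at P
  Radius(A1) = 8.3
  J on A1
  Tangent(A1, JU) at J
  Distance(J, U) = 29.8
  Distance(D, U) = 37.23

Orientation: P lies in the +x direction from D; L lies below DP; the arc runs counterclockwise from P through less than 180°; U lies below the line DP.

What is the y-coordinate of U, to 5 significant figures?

-25.890

D is at the origin; D and P share the same y with |DP| = 52.2 and P on the +x side, so P = (52.200, 0.0000). The tangent condition forces LP to be normal to DP, so L = P + (0, -8.3) = (52.200, -8.3000). Since LJ ⟂ JU (tangency), |LU| = √(8.3² + 29.8²) = 30.934 regardless of where J sits on A1. So U lies on both circle(D, 37.23) and circle(L, 30.934); the below-DP intersection is U = (26.754, -25.890). J is the foot of the tangent from U: J = (45.821, -2.9892).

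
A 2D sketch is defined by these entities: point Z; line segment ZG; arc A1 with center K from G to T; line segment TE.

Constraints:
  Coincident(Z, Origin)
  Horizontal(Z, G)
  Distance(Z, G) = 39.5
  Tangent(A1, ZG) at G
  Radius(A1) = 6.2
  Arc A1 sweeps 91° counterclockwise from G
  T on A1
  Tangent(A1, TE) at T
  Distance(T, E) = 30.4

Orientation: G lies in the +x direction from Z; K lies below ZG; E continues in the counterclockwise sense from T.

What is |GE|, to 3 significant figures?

37.1

Z is at the origin; Z and G share the same y with |ZG| = 39.5 and G on the +x side, so G = (39.5, 0.00). Since A1 is tangent to ZG there, KG ⟂ ZG, so K = G + (0, -6.2) = (39.5, -6.20). On A1, G sits at bearing 90° from K; a 91° counterclockwise sweep puts T at bearing 181°, so T = K + 6.2·(cos 181°, sin 181°) = (33.3, -6.31). Tangency of A1 to TE means the radius KT is perpendicular to TE, so TE runs along (−sin 181°, cos 181°); with |TE| = 30.4, E = (33.8, -36.7). Then |GE| = |E − G| = 37.1.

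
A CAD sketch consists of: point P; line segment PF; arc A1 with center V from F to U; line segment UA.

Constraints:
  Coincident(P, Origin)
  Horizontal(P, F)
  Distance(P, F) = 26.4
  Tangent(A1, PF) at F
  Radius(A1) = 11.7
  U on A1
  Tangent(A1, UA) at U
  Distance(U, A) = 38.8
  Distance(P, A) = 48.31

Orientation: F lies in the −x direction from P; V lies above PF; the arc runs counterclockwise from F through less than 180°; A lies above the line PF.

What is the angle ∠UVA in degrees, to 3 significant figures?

73.2°

P is at the origin; P and F share the same y with |PF| = 26.4 and F on the −x side, so F = (-26.4, 0.00). Since A1 is tangent to PF there, VF ⟂ PF, so V = F + (0, 11.7) = (-26.4, 11.7). Since VU ⟂ UA (tangency), |VA| = √(11.7² + 38.8²) = 40.5 regardless of where U sits on A1. So A lies on both circle(P, 48.31) and circle(V, 40.5); the above-PF intersection is A = (-7.76, 47.7). U is the foot of the tangent from A: U = (-14.9, 9.55).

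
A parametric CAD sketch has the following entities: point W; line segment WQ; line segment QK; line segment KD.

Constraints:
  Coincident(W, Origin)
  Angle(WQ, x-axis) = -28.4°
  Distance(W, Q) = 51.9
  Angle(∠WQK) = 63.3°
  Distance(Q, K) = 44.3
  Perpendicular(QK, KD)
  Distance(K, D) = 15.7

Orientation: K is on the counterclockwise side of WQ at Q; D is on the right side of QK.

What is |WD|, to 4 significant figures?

65.52

W is at the origin; WQ runs at -28.4° with length 51.9, so Q = 51.9·(cos -28.4°, sin -28.4°) = (45.65, -24.68). ∠WQK = 63.3°, so QK runs at -28.4° + (180° − 63.3°) = 88.30° from the x-axis; with |QK| = 44.3, K = Q + 44.3·(cos 88.30°, sin 88.30°) = (46.97, 19.60). The perpendicularity gives KD at right angles to QK; with |KD| = 15.7 on the right of QK, D = K + 15.7·(0.9996, -0.02967) = (62.66, 19.13). Then |WD| = |D − W| = 65.52.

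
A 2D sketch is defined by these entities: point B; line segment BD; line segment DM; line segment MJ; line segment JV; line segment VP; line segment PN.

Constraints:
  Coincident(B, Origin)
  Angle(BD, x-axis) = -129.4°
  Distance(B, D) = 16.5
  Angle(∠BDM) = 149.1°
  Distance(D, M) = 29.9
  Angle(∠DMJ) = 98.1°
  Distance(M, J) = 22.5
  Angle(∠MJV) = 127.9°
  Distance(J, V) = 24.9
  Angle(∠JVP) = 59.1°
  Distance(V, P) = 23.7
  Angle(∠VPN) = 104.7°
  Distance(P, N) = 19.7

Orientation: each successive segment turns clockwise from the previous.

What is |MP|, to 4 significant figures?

26.68

B is at the origin; BD runs at -129.4° with length 16.5, so D = (-10.47, -12.75). ∠BDM = 149.1° gives DM at -160.3° from the x-axis; with |DM| = 29.9, M = (-38.62, -22.83). ∠DMJ = 98.1° gives MJ at 117.8° from the x-axis; with |MJ| = 22.5, J = (-49.12, -2.926). ∠MJV = 127.9° gives JV at 65.70° from the x-axis; with |JV| = 24.9, V = (-38.87, 19.77). ∠JVP = 59.1° gives VP at -55.20° from the x-axis; with |VP| = 23.7, P = (-25.34, 0.3065). Then |MP| = |P − M| = 26.68.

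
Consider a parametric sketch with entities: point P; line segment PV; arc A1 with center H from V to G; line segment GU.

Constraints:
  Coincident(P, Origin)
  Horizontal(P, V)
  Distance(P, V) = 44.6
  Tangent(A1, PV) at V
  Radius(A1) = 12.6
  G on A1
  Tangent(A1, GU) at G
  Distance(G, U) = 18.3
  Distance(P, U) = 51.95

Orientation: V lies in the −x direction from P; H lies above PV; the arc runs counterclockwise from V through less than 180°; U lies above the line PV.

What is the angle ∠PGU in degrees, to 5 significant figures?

137.75°

Checks: |HG| = 12.60 ✓; ∠(HG, GU) = 90.00° ✓; |GU| = 18.30 ✓; |PU| = 51.95 ✓.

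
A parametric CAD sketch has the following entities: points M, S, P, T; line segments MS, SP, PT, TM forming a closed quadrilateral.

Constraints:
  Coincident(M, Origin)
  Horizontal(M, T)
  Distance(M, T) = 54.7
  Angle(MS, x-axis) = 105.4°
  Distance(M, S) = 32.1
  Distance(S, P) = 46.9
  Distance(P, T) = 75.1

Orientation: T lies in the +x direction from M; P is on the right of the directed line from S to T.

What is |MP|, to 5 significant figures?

24.019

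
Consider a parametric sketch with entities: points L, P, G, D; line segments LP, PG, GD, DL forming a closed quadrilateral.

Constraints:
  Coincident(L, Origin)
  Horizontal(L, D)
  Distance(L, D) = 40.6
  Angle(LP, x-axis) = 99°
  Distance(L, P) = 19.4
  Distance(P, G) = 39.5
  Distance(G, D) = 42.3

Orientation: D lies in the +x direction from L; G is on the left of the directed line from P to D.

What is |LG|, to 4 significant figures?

50.70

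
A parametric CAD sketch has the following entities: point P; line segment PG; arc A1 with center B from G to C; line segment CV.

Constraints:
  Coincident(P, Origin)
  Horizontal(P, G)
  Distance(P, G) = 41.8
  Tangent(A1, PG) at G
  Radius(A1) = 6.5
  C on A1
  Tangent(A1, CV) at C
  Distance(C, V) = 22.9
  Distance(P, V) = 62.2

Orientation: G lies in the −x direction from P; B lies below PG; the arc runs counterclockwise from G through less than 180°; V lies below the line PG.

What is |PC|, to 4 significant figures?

47.89

P is at the origin; P and G share the same y with |PG| = 41.8 and G on the −x side, so G = (-41.80, 0.000). Since A1 is tangent to PG there, BG ⟂ PG, so B = G + (0, -6.5) = (-41.80, -6.500). Since BC ⟂ CV (tangency), |BV| = √(6.5² + 22.9²) = 23.80 regardless of where C sits on A1. So V lies on both circle(P, 62.2) and circle(B, 23.80); the below-PG intersection is V = (-57.05, -24.78). C is the foot of the tangent from V: C = (-47.74, -3.856).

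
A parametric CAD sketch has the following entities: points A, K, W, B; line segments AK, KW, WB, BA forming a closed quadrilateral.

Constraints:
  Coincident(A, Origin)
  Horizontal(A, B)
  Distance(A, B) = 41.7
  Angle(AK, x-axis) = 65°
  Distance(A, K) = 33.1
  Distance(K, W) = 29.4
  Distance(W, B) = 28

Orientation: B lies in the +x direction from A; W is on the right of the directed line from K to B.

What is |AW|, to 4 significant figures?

13.72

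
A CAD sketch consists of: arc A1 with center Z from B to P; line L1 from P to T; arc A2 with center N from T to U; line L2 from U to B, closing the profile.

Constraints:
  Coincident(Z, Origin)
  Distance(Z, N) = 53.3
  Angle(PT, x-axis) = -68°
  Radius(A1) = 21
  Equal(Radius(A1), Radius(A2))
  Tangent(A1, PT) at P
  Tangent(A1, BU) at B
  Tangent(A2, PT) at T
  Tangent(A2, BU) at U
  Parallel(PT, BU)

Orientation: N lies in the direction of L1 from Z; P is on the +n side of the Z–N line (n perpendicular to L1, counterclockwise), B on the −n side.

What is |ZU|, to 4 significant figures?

57.29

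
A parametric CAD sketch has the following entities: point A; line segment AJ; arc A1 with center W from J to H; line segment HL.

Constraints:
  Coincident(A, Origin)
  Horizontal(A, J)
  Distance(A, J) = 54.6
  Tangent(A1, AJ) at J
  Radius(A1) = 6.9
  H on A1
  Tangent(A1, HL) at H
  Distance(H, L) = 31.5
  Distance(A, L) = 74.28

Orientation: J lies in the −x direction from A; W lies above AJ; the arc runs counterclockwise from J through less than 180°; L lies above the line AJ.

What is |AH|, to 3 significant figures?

49.7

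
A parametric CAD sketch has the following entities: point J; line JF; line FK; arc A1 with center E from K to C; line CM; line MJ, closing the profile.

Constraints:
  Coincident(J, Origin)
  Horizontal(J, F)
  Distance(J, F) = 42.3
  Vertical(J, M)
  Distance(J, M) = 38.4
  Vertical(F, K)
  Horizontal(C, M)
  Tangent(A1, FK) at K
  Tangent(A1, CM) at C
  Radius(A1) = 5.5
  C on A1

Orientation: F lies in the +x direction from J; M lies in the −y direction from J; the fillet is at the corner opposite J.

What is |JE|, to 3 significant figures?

49.4

J is at the origin; J and F share the same y with |JF| = 42.3 and F on the +x side, so F = (42.3, 0.00). J and M share the same x with |JM| = 38.4 and M on the −y side, so M = (0.00, -38.4). The virtual corner opposite J is at (42.3, -38.4). Since A1 is tangent to FK there, EK ⟂ FK and since A1 is tangent to CM there, EC ⟂ CM, with radius 5.5, so the center E sits 5.5 in from both sides at E = (36.8, -32.9). Then |JE| = |E − J| = 49.4.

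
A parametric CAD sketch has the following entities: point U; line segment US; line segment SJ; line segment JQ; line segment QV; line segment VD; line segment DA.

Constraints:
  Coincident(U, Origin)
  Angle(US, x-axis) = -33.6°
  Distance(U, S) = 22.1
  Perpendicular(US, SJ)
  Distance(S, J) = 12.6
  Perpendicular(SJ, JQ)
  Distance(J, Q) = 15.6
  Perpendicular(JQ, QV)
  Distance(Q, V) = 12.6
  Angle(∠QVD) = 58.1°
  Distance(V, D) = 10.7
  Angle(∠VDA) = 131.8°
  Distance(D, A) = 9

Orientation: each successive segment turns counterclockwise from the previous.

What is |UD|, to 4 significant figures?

16.58

U is at the origin; US runs at -33.6° with length 22.1, so S = (18.41, -12.23). US is perpendicular to SJ, so SJ runs at 56.40°; with |SJ| = 12.6, J = (25.38, -1.735). SJ ⟂ JQ, so JQ runs at 146.4°; with |JQ| = 15.6, Q = (12.39, 6.898). JQ is perpendicular to QV, so QV runs at -123.6°; with |QV| = 12.6, V = (5.414, -3.597). ∠QVD = 58.1° gives VD at -1.700° from the x-axis; with |VD| = 10.7, D = (16.11, -3.914). Then |UD| = |D − U| = 16.58.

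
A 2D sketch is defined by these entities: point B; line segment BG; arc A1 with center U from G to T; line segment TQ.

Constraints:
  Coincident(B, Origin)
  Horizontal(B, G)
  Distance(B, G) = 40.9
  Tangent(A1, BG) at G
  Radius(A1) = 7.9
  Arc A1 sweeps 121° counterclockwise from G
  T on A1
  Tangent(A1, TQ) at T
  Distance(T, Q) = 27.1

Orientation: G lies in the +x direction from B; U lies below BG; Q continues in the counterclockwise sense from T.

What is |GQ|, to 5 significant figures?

35.924

On A1, G sits at bearing 90° from U; a 121° counterclockwise sweep puts T at bearing 211°, so T = U + 7.9·(cos 211°, sin 211°) = (34.128, -11.969). Tangency of A1 to TQ means the radius UT is perpendicular to TQ, so TQ runs along (−sin 211°, cos 211°); with |TQ| = 27.1, Q = (48.086, -35.198). Then |GQ| = |Q − G| = 35.924.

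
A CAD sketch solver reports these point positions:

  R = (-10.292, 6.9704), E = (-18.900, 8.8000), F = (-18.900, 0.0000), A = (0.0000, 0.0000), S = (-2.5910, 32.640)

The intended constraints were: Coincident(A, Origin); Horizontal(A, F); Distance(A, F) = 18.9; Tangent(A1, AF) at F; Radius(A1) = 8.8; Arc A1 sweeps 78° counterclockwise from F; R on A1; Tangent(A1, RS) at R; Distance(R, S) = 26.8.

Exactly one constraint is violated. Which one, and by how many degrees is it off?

Tangent(A1, RS) at R — off by 4.70°.

A = (0.00, 0.00) ✓; A.y = 0.00, F.y = 0.00 ✓; |AF| = 18.90 ✓; ∠(EF, FA) = 90.00° ✓; |EF| = 8.800 ✓; bearing(E→R) − bearing(E→F) = 78.00° ✓; |ER| = 8.800 ✓; ∠(ER, RS) = 94.70° ✗; |RS| = 26.80 ✓.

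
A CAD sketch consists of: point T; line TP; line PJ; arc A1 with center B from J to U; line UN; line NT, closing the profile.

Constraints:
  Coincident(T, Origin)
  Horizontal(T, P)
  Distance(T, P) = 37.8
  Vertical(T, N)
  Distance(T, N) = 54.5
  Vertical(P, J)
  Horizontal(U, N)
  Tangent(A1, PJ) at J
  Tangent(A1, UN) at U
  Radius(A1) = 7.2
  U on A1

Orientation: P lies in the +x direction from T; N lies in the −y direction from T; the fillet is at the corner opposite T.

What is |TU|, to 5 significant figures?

62.503

T is at the origin; T and P share the same y with |TP| = 37.8 and P on the +x side, so P = (37.800, 0.0000). T and N share the same x with |TN| = 54.5 and N on the −y side, so N = (0.0000, -54.500). The virtual corner opposite T is at (37.800, -54.500). Tangency of A1 to PJ means the radius BJ is perpendicular to PJ and A1 meets UN tangentially, so BU is at right angles to UN, with radius 7.2, so the center B sits 7.2 in from both sides at B = (30.600, -47.300). That places the tangent points at J = (37.800, -47.300) on PJ and U = (30.600, -54.500) on UN. Then |TU| = |U − T| = 62.503.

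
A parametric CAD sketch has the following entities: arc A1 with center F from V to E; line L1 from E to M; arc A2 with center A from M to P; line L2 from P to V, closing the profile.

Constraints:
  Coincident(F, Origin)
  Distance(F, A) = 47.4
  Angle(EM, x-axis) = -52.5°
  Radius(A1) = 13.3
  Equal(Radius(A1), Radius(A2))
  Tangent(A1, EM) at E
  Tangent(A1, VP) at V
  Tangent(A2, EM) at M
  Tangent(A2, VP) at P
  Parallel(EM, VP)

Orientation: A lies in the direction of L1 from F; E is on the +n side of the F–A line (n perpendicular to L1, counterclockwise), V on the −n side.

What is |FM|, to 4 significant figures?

49.23

The slot axis is L1's direction at -52.5°, so u = (cos -52.5°, sin -52.5°) = (0.6088, -0.7934) and n = (−sin -52.5°, cos -52.5°) = (0.7934, 0.6088). F is at the origin and A lies 47.4 along u from F, so A = 47.4·u = (28.86, -37.60). Tangency of A1 to both parallel lines with radius 13.3 puts E and V at F ± 13.3·n: E = (10.55, 8.097), V = (-10.55, -8.097). Equal radii place M and P the same way about A: M = A + 13.3·n = (39.41, -29.51), P = A − 13.3·n = (18.30, -45.70). Then |FM| = |M − F| = 49.23.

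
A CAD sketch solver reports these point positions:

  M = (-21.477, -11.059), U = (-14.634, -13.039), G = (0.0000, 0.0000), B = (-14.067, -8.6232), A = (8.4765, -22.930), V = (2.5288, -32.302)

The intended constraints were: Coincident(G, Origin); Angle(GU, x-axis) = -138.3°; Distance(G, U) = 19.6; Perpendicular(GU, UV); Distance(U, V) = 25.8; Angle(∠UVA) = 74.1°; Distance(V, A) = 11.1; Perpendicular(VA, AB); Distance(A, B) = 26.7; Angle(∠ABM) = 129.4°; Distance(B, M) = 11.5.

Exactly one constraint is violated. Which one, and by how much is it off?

Distance(B, M) = 11.5 — off by 3.70.

G = (0.00, 0.00) ✓; GU at -138.3° ✓; |GU| = 19.60 ✓; ∠(GU, UV) = 90.00° ✓; |UV| = 25.80 ✓; ∠UVA = 74.10° ✓; |VA| = 11.10 ✓; ∠(VA, AB) = 90.00° ✓; |AB| = 26.70 ✓; ∠ABM = 129.4° ✓; |BM| = 7.800 ✗.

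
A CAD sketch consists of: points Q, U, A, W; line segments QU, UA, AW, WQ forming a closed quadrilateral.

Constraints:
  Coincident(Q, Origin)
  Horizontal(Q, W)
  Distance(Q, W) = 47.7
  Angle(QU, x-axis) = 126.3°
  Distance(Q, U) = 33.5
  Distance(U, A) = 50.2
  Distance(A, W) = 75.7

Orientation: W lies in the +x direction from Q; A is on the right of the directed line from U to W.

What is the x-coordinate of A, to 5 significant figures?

-24.424

Checks: QU at 126.3° ✓; |UA| = 50.20 ✓; |AW| = 75.70 ✓.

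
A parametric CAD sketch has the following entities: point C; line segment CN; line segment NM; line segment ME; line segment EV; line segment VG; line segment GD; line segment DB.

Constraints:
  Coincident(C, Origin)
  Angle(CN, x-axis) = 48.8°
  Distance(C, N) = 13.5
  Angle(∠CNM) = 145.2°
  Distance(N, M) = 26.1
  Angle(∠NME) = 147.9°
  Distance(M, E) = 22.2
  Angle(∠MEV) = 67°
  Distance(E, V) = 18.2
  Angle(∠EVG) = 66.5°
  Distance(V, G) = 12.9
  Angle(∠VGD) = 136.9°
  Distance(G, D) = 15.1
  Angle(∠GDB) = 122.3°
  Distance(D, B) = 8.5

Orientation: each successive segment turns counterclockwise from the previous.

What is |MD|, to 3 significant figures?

9.83

C is at the origin; CN runs at 48.8° with length 13.5, so N = (8.89, 10.2). ∠CNM = 145.2° gives NM at 83.6° from the x-axis; with |NM| = 26.1, M = (11.8, 36.1). ∠NME = 147.9° gives ME at 116° from the x-axis; with |ME| = 22.2, E = (2.17, 56.1). ∠MEV = 67.0° gives EV at -131° from the x-axis; with |EV| = 18.2, V = (-9.84, 42.4). ∠EVG = 66.5° gives VG at -17.8° from the x-axis; with |VG| = 12.9, G = (2.44, 38.5). ∠VGD = 136.9° gives GD at 25.3° from the x-axis; with |GD| = 15.1, D = (16.1, 44.9). Then |MD| = |D − M| = 9.83.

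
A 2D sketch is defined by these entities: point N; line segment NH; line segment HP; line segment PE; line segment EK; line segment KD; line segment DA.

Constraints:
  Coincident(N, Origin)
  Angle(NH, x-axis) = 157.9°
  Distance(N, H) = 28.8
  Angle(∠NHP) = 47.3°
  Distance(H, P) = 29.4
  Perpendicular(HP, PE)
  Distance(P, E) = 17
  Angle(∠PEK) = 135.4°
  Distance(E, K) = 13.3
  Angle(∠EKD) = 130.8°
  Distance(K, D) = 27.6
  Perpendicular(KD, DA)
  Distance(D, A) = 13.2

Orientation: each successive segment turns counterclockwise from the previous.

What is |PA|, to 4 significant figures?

37.79

∠EKD = 130.8° gives KD at 114.4° from the x-axis; with |KD| = 27.6, D = (-6.250, 26.50). KD ⟂ DA, so DA runs at -155.6°; with |DA| = 13.2, A = (-18.27, 21.05). Then |PA| = |A − P| = 37.79.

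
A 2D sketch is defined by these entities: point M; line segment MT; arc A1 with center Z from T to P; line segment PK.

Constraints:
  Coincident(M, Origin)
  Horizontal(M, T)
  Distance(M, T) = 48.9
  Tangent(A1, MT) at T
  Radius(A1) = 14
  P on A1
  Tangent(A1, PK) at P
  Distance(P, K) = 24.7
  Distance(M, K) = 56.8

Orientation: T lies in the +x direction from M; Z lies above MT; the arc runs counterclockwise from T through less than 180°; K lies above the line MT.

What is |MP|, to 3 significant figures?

63.1

M is at the origin; MT is horizontal with |MT| = 48.9 and T on the +x side, so T = (48.9, 0.00). A1 meets MT tangentially, so ZT is at right angles to MT, so Z = T + (0, 14) = (48.9, 14.0). Since ZP ⟂ PK (tangency), |ZK| = √(14.0² + 24.7²) = 28.4 regardless of where P sits on A1. So K lies on both circle(M, 56.8) and circle(Z, 28.4); the above-MT intersection is K = (39.5, 40.8). P is the foot of the tangent from K: P = (58.1, 24.5).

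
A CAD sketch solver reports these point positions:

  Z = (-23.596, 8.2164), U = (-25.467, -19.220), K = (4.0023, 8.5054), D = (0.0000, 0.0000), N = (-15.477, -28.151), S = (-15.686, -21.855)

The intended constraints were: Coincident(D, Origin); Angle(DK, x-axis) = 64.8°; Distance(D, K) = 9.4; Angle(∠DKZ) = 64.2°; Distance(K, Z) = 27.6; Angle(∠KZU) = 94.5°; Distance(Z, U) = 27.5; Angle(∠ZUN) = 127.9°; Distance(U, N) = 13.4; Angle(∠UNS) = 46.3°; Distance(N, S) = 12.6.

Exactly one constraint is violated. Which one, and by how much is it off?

Distance(N, S) = 12.6 — off by 6.30.

D = (0.00, 0.00) ✓; DK at 64.80° ✓; |DK| = 9.400 ✓; ∠DKZ = 64.20° ✓; |KZ| = 27.60 ✓; ∠KZU = 94.50° ✓; |ZU| = 27.50 ✓; ∠ZUN = 127.9° ✓; |UN| = 13.40 ✓; ∠UNS = 46.30° ✓; |NS| = 6.299 ✗.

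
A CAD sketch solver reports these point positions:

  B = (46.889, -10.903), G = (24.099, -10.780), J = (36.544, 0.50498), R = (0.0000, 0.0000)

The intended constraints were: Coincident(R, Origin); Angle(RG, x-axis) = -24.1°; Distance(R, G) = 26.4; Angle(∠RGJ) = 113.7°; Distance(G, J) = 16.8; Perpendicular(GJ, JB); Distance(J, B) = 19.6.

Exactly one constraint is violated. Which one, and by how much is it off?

Distance(J, B) = 19.6 — off by 4.20.

R = (0.00, 0.00) ✓; RG at -24.10° ✓; |RG| = 26.40 ✓; ∠RGJ = 113.7° ✓; |GJ| = 16.80 ✓; ∠(GJ, JB) = 90.00° ✓; |JB| = 15.40 ✗.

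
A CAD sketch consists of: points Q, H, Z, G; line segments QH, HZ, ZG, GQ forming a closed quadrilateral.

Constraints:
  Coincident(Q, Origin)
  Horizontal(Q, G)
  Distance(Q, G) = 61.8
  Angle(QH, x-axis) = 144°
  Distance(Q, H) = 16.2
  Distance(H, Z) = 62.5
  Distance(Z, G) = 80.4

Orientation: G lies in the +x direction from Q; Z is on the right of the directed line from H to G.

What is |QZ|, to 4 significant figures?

51.56

Checks: |HZ| = 62.50 ✓; |ZG| = 80.40 ✓.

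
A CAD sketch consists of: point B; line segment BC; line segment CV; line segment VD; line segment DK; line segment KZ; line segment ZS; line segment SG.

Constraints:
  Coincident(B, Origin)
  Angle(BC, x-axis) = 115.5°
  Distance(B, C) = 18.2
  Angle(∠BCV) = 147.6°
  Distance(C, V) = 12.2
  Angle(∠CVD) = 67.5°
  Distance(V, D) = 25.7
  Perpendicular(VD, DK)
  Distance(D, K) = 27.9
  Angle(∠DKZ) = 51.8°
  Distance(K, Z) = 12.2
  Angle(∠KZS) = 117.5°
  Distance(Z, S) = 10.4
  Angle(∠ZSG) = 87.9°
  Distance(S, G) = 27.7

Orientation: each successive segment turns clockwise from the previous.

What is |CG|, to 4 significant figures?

40.69

B is at the origin; BC runs at 115.5° with length 18.2, so C = (-7.835, 16.43). ∠BCV = 147.6° gives CV at 83.10° from the x-axis; with |CV| = 12.2, V = (-6.370, 28.54). ∠CVD = 67.5° gives VD at -29.40° from the x-axis; with |VD| = 25.7, D = (16.02, 15.92). VD is perpendicular to DK, so DK runs at -119.4°; with |DK| = 27.9, K = (2.324, -8.384). ∠DKZ = 51.8° gives KZ at 112.4° from the x-axis; with |KZ| = 12.2, Z = (-2.325, 2.895). ∠KZS = 117.5° gives ZS at 49.90° from the x-axis; with |ZS| = 10.4, S = (4.374, 10.85). ∠ZSG = 87.9° gives SG at -42.20° from the x-axis; with |SG| = 27.7, G = (24.89, -7.756). Then |CG| = |G − C| = 40.69.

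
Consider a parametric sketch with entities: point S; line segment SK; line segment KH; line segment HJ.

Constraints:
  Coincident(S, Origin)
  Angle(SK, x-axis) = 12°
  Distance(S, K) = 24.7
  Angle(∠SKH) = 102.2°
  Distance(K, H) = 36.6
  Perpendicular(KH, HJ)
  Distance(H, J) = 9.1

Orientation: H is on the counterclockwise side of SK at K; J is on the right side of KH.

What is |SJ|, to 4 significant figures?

53.42

∠SKH = 102.2°, so KH runs at 12.0° + (180° − 102.2°) = 89.80° from the x-axis; with |KH| = 36.6, H = K + 36.6·(cos 89.80°, sin 89.80°) = (24.29, 41.74). KH ⟂ HJ; with |HJ| = 9.1 on the right of KH, J = H + 9.1·(1.000, -0.003491) = (33.39, 41.70). Then |SJ| = |J − S| = 53.42.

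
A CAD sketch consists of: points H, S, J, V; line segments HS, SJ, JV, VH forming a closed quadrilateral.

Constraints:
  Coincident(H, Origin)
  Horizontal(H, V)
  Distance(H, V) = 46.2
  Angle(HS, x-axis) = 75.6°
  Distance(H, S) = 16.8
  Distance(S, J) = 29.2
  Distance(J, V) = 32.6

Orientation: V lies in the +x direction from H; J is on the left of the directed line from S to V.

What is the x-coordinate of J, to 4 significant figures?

30.63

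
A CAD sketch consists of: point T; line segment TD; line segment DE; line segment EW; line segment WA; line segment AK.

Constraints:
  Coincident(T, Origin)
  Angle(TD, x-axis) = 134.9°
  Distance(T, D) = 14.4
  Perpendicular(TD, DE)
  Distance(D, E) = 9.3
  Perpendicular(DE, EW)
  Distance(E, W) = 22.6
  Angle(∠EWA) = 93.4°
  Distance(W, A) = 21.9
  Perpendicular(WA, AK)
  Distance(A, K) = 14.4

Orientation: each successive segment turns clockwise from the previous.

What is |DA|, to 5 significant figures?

26.999

T is at the origin; TD runs at 134.9° with length 14.4, so D = (-10.165, 10.200). TD is perpendicular to DE, so DE runs at 44.900°; with |DE| = 9.3, E = (-3.5770, 16.765). DE ⟂ EW, so EW runs at -45.100°; with |EW| = 22.6, W = (12.376, 0.75622). ∠EWA = 93.4° gives WA at -131.70° from the x-axis; with |WA| = 21.9, A = (-2.1928, -15.595). Then |DA| = |A − D| = 26.999.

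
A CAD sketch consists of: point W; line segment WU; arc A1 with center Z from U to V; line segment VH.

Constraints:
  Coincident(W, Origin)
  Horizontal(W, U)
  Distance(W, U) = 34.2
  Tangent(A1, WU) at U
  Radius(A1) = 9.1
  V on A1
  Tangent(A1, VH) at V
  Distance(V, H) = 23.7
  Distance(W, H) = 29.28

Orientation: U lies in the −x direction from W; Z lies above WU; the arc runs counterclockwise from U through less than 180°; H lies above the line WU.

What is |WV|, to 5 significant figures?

26.669

Checks: W.y = 0.00, U.y = 0.00 ✓; |ZV| = 9.100 ✓; ∠(ZV, VH) = 90.00° ✓; |VH| = 23.70 ✓; |WH| = 29.28 ✓.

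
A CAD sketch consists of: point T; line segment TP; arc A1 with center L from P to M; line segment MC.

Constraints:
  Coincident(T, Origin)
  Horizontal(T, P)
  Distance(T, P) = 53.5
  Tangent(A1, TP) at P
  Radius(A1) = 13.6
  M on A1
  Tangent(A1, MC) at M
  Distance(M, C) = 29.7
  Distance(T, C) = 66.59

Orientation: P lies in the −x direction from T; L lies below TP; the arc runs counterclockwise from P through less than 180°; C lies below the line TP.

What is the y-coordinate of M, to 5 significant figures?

-21.161

T is at the origin; TP is horizontal with |TP| = 53.5 and P on the −x side, so P = (-53.500, 0.0000). The tangent condition forces LP to be normal to TP, so L = P + (0, -13.6) = (-53.500, -13.600). Since LM ⟂ MC (tangency), |LC| = √(13.6² + 29.7²) = 32.666 regardless of where M sits on A1. So C lies on both circle(T, 66.59) and circle(L, 32.666); the below-TP intersection is C = (-48.293, -45.848). M is the foot of the tangent from C: M = (-64.805, -21.161).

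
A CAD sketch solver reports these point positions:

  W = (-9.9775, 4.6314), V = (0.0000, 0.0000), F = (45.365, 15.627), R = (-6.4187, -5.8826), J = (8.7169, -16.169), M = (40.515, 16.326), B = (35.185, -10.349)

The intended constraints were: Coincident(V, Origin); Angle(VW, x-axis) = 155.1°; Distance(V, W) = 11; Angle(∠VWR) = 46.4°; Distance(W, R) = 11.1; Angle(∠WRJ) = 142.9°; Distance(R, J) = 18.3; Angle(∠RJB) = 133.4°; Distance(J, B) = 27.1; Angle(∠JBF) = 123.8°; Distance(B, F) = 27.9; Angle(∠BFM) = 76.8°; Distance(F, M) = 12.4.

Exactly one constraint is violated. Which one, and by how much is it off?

Distance(F, M) = 12.4 — off by 7.50.

V = (0.00, 0.00) ✓; VW at 155.1° ✓; |VW| = 11.00 ✓; ∠VWR = 46.40° ✓; |WR| = 11.10 ✓; ∠WRJ = 142.9° ✓; |RJ| = 18.30 ✓; ∠RJB = 133.4° ✓; |JB| = 27.10 ✓; ∠JBF = 123.8° ✓; |BF| = 27.90 ✓; ∠BFM = 76.80° ✓; |FM| = 4.900 ✗.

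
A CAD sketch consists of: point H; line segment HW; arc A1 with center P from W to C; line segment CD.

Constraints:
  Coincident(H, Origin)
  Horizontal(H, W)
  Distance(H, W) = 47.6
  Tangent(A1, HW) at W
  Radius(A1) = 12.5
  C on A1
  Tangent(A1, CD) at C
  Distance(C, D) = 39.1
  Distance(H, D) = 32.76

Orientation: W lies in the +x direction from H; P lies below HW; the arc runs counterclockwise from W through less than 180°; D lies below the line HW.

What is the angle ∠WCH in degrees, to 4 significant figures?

152.6°

H is at the origin; HW is horizontal with |HW| = 47.6 and W on the +x side, so W = (47.60, 0.000). The tangent condition forces PW to be normal to HW, so P = W + (0, -12.5) = (47.60, -12.50). Since PC ⟂ CD (tangency), |PD| = √(12.5² + 39.1²) = 41.05 regardless of where C sits on A1. So D lies on both circle(H, 32.76) and circle(P, 41.05); the below-HW intersection is D = (10.90, -30.89). C is the foot of the tangent from D: C = (38.86, -3.561).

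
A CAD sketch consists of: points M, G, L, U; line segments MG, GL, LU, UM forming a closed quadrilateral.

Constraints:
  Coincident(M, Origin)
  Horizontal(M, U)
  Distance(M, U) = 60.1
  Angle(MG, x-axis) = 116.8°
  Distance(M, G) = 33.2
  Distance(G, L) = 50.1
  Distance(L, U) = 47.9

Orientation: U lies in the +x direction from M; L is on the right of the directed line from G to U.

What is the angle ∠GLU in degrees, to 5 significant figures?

110.86°

M is at the origin; MU is horizontal with |MU| = 60.1 and U in +x, so U = (60.1, 0). MG runs at 116.8° with |MG| = 33.2, so G = (-14.969, 29.634). L is determined by |GL| = 50.1 and |LU| = 47.9 together: it lies at the intersection of circle(G, 50.1) and circle(U, 47.9). With |GU| = 80.707, the foot of the radical line on GU is 41.689 from G and the perpendicular offset is √(50.1² − 41.689²) = 27.786. Taking the right-of-GU solution: L = (13.606, -11.518).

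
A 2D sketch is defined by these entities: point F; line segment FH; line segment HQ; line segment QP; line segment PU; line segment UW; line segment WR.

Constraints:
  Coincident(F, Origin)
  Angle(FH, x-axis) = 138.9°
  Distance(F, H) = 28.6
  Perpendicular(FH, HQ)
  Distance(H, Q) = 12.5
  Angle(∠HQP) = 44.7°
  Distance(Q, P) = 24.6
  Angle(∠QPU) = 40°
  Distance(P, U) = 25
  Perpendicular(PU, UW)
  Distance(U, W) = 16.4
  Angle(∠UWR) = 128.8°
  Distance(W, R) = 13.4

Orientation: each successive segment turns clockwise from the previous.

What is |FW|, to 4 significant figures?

37.27

F is at the origin; FH runs at 138.9° with length 28.6, so H = (-21.55, 18.80). FH is perpendicular to HQ, so HQ runs at 48.90°; with |HQ| = 12.5, Q = (-13.33, 28.22). ∠HQP = 44.7° gives QP at -86.40° from the x-axis; with |QP| = 24.6, P = (-11.79, 3.669). ∠QPU = 40.0° gives PU at 133.6° from the x-axis; with |PU| = 25.0, U = (-29.03, 21.77). The perpendicularity gives UW at right angles to PU, so UW runs at 43.60°; with |UW| = 16.4, W = (-17.15, 33.08). Then |FW| = |W − F| = 37.27.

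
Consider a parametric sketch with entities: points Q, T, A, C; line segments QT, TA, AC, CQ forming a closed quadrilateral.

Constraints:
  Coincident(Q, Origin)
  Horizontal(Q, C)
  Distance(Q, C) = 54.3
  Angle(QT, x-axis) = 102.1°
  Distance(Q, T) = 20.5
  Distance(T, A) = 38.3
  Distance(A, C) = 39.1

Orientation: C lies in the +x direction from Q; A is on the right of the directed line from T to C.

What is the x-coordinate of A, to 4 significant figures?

17.02

Checks: QT at 102.1° ✓; |TA| = 38.30 ✓; |AC| = 39.10 ✓.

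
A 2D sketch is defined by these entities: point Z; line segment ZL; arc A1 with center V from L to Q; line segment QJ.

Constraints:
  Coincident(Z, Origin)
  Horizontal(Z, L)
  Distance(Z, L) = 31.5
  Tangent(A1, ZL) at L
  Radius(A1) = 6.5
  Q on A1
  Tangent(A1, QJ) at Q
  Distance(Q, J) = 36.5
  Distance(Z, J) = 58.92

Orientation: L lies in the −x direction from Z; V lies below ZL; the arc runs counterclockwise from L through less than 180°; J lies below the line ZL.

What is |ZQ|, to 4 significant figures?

38.44

Z is at the origin; ZL is horizontal with |ZL| = 31.5 and L on the −x side, so L = (-31.50, 0.000). A1 meets ZL tangentially, so VL is at right angles to ZL, so V = L + (0, -6.5) = (-31.50, -6.500). Since VQ ⟂ QJ (tangency), |VJ| = √(6.5² + 36.5²) = 37.07 regardless of where Q sits on A1. So J lies on both circle(Z, 58.92) and circle(V, 37.07); the below-ZL intersection is J = (-40.97, -42.34). Q is the foot of the tangent from J: Q = (-37.98, -5.967).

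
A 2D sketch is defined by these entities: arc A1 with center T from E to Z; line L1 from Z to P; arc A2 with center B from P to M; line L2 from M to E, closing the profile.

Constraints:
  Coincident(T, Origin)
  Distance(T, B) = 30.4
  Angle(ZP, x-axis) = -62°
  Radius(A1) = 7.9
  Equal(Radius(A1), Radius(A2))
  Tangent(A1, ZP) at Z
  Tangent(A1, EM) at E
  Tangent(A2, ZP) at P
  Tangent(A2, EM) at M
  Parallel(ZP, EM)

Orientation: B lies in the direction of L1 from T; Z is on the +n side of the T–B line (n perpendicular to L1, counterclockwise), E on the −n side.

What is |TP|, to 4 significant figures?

31.41

The slot axis is L1's direction at -62.0°, so u = (cos -62.0°, sin -62.0°) = (0.4695, -0.8829) and n = (−sin -62.0°, cos -62.0°) = (0.8829, 0.4695). T is at the origin and B lies 30.4 along u from T, so B = 30.4·u = (14.27, -26.84). Tangency of A1 to both parallel lines with radius 7.9 puts Z and E at T ± 7.9·n: Z = (6.975, 3.709), E = (-6.975, -3.709). Equal radii place P and M the same way about B: P = B + 7.9·n = (21.25, -23.13), M = B − 7.9·n = (7.297, -30.55). Then |TP| = |P − T| = 31.41.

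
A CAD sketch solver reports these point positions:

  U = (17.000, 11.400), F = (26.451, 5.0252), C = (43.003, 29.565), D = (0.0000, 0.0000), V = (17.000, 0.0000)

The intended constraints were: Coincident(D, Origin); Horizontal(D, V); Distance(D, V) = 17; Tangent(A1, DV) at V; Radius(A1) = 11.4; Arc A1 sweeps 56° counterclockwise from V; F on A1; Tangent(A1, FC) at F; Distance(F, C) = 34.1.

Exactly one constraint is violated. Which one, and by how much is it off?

Distance(F, C) = 34.1 — off by 4.50.

D = (0.00, 0.00) ✓; D.y = 0.00, V.y = 0.00 ✓; |DV| = 17.00 ✓; ∠(UV, VD) = 90.00° ✓; |UV| = 11.40 ✓; bearing(U→F) − bearing(U→V) = 56.00° ✓; |UF| = 11.40 ✓; ∠(UF, FC) = 90.00° ✓; |FC| = 29.60 ✗.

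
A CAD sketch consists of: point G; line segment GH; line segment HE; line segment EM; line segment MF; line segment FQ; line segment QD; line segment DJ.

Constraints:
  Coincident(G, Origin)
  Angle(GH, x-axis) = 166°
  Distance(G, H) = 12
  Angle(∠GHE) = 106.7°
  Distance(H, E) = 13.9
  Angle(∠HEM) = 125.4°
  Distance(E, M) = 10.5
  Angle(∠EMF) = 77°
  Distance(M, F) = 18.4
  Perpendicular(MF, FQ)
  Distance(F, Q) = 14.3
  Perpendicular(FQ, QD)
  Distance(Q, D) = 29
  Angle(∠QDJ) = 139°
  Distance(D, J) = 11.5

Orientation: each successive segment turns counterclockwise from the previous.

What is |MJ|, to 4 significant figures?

20.43

The perpendicularity gives QD at right angles to FQ, so QD runs at -143.1°; with |QD| = 29.0, D = (-31.55, -13.58). ∠QDJ = 139.0° gives DJ at -102.1° from the x-axis; with |DJ| = 11.5, J = (-33.96, -24.82). Then |MJ| = |J − M| = 20.43.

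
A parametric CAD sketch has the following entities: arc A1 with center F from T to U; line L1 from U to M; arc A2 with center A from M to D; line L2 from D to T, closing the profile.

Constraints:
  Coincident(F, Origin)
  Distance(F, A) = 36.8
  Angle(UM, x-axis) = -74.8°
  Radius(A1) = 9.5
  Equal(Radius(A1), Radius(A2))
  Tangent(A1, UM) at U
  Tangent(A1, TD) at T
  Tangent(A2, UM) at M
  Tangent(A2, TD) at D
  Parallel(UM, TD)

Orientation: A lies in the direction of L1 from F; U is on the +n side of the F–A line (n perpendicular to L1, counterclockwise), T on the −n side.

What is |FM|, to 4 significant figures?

38.01

The slot axis is L1's direction at -74.8°, so u = (cos -74.8°, sin -74.8°) = (0.2622, -0.9650) and n = (−sin -74.8°, cos -74.8°) = (0.9650, 0.2622). F is at the origin and A lies 36.8 along u from F, so A = 36.8·u = (9.649, -35.51). Tangency of A1 to both parallel lines with radius 9.5 puts U and T at F ± 9.5·n: U = (9.168, 2.491), T = (-9.168, -2.491). Equal radii place M and D the same way about A: M = A + 9.5·n = (18.82, -33.02), D = A − 9.5·n = (0.4809, -38.00). Then |FM| = |M − F| = 38.01.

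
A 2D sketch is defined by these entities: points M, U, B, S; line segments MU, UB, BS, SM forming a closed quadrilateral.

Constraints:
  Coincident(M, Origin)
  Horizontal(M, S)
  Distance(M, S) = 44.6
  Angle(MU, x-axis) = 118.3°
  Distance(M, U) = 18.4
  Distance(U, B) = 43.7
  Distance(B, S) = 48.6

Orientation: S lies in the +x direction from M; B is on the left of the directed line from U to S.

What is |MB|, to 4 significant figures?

50.76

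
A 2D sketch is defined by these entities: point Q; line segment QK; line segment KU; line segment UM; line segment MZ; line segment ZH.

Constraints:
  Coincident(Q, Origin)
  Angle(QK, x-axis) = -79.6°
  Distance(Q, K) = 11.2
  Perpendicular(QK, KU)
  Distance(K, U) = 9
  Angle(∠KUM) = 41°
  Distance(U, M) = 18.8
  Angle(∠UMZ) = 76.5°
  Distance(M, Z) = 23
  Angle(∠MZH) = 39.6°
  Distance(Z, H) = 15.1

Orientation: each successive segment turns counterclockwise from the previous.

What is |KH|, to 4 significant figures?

2.900

Q is at the origin; QK runs at -79.6° with length 11.2, so K = (2.022, -11.02). The perpendicularity gives KU at right angles to QK, so KU runs at 10.40°; with |KU| = 9.0, U = (10.87, -9.391). ∠KUM = 41.0° gives UM at 149.4° from the x-axis; with |UM| = 18.8, M = (-5.308, 0.1787). ∠UMZ = 76.5° gives MZ at -107.1° from the x-axis; with |MZ| = 23.0, Z = (-12.07, -21.80). ∠MZH = 39.6° gives ZH at 33.30° from the x-axis; with |ZH| = 15.1, H = (0.5498, -13.51). Then |KH| = |H − K| = 2.900.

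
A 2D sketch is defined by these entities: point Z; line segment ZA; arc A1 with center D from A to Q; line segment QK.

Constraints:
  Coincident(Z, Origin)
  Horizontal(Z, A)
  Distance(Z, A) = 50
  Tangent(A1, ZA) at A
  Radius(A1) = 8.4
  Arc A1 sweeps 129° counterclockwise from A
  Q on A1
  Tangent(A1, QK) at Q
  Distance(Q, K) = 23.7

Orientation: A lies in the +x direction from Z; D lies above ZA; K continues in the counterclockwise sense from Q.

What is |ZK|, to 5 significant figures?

52.558

Z is at the origin; ZA is horizontal with |ZA| = 50.0 and A on the +x side, so A = (50.000, 0.0000). The tangent condition forces DA to be normal to ZA, so D = A + (0, 8.4) = (50.000, 8.4000). On A1, A sits at bearing -90° from D; a 129° counterclockwise sweep puts Q at bearing 39°, so Q = D + 8.4·(cos 39°, sin 39°) = (56.528, 13.686). A1 meets QK tangentially, so DQ is at right angles to QK, so QK runs along (−sin 39°, cos 39°); with |QK| = 23.7, K = (41.613, 32.105). Then |ZK| = |K − Z| = 52.558.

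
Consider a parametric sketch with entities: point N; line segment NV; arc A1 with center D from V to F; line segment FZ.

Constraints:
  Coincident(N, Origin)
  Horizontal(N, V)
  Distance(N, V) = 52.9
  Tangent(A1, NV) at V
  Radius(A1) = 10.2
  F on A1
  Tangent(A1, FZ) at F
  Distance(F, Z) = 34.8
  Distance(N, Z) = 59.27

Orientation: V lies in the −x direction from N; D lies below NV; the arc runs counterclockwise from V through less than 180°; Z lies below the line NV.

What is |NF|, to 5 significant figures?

63.152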